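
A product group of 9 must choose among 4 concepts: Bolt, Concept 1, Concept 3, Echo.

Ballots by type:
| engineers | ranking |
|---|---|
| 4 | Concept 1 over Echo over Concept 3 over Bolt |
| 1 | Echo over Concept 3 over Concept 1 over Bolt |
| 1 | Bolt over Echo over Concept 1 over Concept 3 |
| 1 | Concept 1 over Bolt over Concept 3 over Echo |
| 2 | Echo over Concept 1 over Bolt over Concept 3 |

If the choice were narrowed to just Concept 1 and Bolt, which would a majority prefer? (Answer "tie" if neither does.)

Ballots ranking Concept 1 above Bolt: 4 + 1 + 1 + 2 = 8.
Ballots ranking Bolt above Concept 1: 9 − 8 = 1.
Concept 1 wins the head-to-head 8–1.

Concept 1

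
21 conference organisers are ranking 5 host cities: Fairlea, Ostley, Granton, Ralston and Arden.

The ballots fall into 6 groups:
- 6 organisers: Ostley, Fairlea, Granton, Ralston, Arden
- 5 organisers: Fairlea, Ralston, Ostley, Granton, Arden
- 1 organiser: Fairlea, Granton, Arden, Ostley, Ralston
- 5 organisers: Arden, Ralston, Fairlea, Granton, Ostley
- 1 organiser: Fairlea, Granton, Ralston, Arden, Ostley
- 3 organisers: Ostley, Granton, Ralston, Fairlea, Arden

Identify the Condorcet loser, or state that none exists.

Pairwise majorities:
Fairlea vs Ostley: Fairlea preferred on 5+1+5+1 = 12 ballots; Fairlea wins 12–9.
Fairlea vs Granton: Fairlea is ranked higher on 6+5+1+5+1 = 18 ballots, Granton on 3. Fairlea wins 18–3.
Fairlea vs Ralston: 6+5+1+1 = 13 for Fairlea, 8 for Ralston — Fairlea by 13–8.
Fairlea vs Arden: Fairlea is ranked higher on 6+5+1+1+3 = 16 ballots, Arden on 5. Fairlea wins 16–5.
Ostley vs Granton: Ostley, 14–7.
Ostley vs Ralston: Ostley preferred on 6+1+3 = 10 ballots; Ralston wins 11–10.
Ostley–Arden: Ostley 14–7.
Granton vs Ralston: Granton is ranked higher on 6+1+1+3 = 11 ballots, Ralston on 10. Granton wins 11–10.
Granton vs Arden: Granton, 16–5.
Ralston–Arden: Ralston 15–6.
Arden is beaten in every head-to-head and is the Condorcet loser.

Arden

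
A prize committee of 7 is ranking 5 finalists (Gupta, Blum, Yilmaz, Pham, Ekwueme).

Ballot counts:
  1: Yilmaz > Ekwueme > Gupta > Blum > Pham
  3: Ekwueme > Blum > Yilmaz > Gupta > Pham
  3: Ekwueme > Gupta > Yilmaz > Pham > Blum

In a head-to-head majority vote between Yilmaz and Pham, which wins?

Yilmaz

Ballots ranking Yilmaz above Pham: 1 + 3 + 3 = 7.
Ballots ranking Pham above Yilmaz: 7 − 7 = 0.
Yilmaz wins the head-to-head 7–0.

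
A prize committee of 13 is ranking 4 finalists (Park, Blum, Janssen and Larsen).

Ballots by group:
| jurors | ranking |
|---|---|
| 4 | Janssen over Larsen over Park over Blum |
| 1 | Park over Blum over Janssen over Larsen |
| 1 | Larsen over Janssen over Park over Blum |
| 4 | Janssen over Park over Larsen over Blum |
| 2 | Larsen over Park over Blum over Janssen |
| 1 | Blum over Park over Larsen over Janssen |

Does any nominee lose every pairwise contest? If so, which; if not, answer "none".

Head-to-head results (13 jurors):
Park vs Blum: 12 to 1, Park.
Park vs Janssen: Park is ranked higher on 1+2+1 = 4 ballots, Janssen on 9. Janssen wins 9–4.
Park vs Larsen: Larsen wins 7–6.
Blum–Janssen: Janssen 9–4.
Blum vs Larsen: Blum is ranked higher on 1+1 = 2 ballots, Larsen on 11. Larsen wins 11–2.
Janssen vs Larsen: Janssen, 9–4.
Blum loses to every other nominee — it is the Condorcet loser.

Blum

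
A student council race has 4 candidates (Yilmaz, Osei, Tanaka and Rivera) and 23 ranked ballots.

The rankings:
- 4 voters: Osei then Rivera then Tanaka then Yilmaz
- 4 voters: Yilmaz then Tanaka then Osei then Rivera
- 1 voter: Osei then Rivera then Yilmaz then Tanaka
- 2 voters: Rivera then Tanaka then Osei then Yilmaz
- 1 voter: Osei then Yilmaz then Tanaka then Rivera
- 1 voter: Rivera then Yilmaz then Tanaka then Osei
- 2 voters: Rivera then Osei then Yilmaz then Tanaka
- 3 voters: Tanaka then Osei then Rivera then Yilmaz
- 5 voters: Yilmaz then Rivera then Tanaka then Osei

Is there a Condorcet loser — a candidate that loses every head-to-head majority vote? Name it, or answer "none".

Head-to-head results (23 voters):
Yilmaz vs Osei: 4+1+5 = 10 for Yilmaz, 13 for Osei — Osei by 13–10.
Yilmaz vs Tanaka: 14 to 9, Yilmaz.
Yilmaz vs Rivera: Rivera wins 13–10.
Osei vs Tanaka: Tanaka wins 15–8.
Osei vs Rivera: Osei is ranked higher on 4+4+1+1+3 = 13 ballots, Rivera on 10. Osei wins 13–10.
Tanaka vs Rivera: 4+1+3 = 8 for Tanaka, 15 for Rivera — Rivera by 15–8.
Every candidate wins at least one matchup (Yilmaz beats Tanaka; Osei beats Yilmaz; Tanaka beats Osei; Rivera beats Yilmaz), so there is no Condorcet loser.

none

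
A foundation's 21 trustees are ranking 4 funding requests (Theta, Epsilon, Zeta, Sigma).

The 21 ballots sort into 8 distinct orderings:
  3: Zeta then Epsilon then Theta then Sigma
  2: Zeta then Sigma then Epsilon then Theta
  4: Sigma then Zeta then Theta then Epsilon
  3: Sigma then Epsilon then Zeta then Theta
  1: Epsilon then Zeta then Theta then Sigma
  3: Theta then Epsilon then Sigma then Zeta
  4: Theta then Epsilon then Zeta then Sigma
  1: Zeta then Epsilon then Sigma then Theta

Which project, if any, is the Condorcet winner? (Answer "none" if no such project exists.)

none

Head-to-head results (21 reviewers):
Theta vs Epsilon: 4+3+4 = 11 for Theta, 10 for Epsilon — Theta by 11–10.
Theta vs Zeta: Theta is ranked higher on 3+4 = 7 ballots, Zeta on 14. Zeta wins 14–7.
Theta vs Sigma: Theta is ranked higher on 3+1+3+4 = 11 ballots, Sigma on 10. Theta wins 11–10.
Epsilon vs Zeta: Epsilon preferred on 3+1+3+4 = 11 ballots; Epsilon wins 11–10.
Epsilon vs Sigma: Epsilon is ranked higher on 3+1+3+4+1 = 12 ballots, Sigma on 9. Epsilon wins 12–9.
Zeta vs Sigma: Zeta preferred on 3+2+1+4+1 = 11 ballots; Zeta wins 11–10.
Every project loses at least once (Theta loses to Zeta; Epsilon loses to Theta; Zeta loses to Epsilon; Sigma loses to Theta). The majority relation contains the cycle Theta beats Epsilon beats Zeta beats Theta, so there is no Condorcet winner.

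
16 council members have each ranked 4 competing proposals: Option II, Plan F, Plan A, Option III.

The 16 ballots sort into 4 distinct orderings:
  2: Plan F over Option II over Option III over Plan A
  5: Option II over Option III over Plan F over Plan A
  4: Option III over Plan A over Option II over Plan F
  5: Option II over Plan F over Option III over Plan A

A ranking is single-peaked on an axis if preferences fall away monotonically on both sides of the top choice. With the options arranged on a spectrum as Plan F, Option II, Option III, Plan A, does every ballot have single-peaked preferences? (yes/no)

Axis positions: Plan F=1, Option II=2, Option III=3, Plan A=4.
Bloc 1 (peak Plan F at position 1): ranking walks positions 1-2-3-4, expanding outward from the peak — single-peaked.
Bloc 2 (peak Option II at position 2): ranking walks positions 2-3-1-4, expanding outward from the peak — single-peaked.
Bloc 3 (peak Option III at position 3): ranking walks positions 3-4-2-1, expanding outward from the peak — single-peaked.
Bloc 4 (peak Option II at position 2): ranking walks positions 2-1-3-4, expanding outward from the peak — single-peaked.
Every ranking is single-peaked on this axis.

yes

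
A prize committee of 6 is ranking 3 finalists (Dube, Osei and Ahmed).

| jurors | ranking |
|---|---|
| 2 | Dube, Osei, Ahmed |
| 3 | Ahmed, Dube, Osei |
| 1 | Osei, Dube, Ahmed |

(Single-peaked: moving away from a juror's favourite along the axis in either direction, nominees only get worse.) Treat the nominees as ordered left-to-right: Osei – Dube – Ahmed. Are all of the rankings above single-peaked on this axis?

yes

Axis positions: Osei=1, Dube=2, Ahmed=3.
Cluster 1 (peak Dube at position 2): ranking walks positions 2-1-3, expanding outward from the peak — single-peaked.
Cluster 2 (peak Ahmed at position 3): ranking walks positions 3-2-1, expanding outward from the peak — single-peaked.
Cluster 3 (peak Osei at position 1): ranking walks positions 1-2-3, expanding outward from the peak — single-peaked.
Every ranking is single-peaked on this axis.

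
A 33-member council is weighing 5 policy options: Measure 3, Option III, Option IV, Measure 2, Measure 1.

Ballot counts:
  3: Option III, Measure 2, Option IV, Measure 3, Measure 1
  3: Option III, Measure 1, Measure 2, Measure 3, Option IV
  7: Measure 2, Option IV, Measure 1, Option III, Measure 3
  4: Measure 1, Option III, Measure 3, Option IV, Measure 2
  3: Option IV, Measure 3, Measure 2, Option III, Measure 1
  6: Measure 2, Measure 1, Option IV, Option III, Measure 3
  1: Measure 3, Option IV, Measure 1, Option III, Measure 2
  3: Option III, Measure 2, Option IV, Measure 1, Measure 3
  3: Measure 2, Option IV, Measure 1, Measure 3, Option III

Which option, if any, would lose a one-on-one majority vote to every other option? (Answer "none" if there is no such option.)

Head-to-head results (33 council members):
Measure 3 vs Option III: Option III wins 26–7.
Measure 3 vs Option IV: Measure 3 preferred on 3+4+1 = 8 ballots; Option IV wins 25–8.
Measure 3 vs Measure 2: Measure 3 preferred on 4+3+1 = 8 ballots; Measure 2 wins 25–8.
Measure 3 vs Measure 1: Measure 3 is ranked higher on 3+3+1 = 7 ballots, Measure 1 on 26. Measure 1 wins 26–7.
Option III vs Option IV: Option III is ranked higher on 3+3+4+3 = 13 ballots, Option IV on 20. Option IV wins 20–13.
Option III vs Measure 2: Option III is ranked higher on 3+3+4+1+3 = 14 ballots, Measure 2 on 19. Measure 2 wins 19–14.
Option III vs Measure 1: Option III preferred on 3+3+3+3 = 12 ballots; Measure 1 wins 21–12.
Option IV vs Measure 2: Measure 2 wins 25–8.
Option IV vs Measure 1: Option IV is ranked higher on 3+7+3+1+3+3 = 20 ballots, Measure 1 on 13. Option IV wins 20–13.
Measure 2 vs Measure 1: 3+7+3+6+3+3 = 25 for Measure 2, 8 for Measure 1 — Measure 2 by 25–8.
Measure 3 is beaten in every head-to-head and is the Condorcet loser.

Measure 3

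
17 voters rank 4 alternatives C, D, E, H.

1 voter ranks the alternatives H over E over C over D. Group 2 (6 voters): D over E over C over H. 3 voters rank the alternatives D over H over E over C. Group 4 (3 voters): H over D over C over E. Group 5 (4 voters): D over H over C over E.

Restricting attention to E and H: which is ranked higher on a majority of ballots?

H

Ballots ranking E above H: 6.
Ballots ranking H above E: 17 − 6 = 11.
H wins the head-to-head 11–6.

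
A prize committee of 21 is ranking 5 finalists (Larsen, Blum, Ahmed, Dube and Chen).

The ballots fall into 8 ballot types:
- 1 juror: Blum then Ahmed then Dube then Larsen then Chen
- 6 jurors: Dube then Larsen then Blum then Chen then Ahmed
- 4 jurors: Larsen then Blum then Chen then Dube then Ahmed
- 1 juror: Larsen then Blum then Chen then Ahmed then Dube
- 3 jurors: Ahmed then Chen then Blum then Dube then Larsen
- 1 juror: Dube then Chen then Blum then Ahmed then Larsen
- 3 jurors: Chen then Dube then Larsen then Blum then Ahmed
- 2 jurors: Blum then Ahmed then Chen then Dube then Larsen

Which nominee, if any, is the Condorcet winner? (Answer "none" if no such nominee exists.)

Check each pair by majority over 21 ballots:
Larsen vs Blum: Larsen preferred on 6+4+1+3 = 14 ballots; Larsen wins 14–7.
Larsen–Ahmed: Larsen 14–7.
Larsen vs Dube: Dube wins 16–5.
Larsen–Chen: Larsen 12–9.
Blum vs Ahmed: Blum preferred on 18 ballots; Blum wins 18–3.
Blum–Dube: Blum 11–10.
Blum vs Chen: 1+6+4+1+2 = 14 for Blum, 7 for Chen — Blum by 14–7.
Ahmed vs Dube: 7 to 14, Dube.
Ahmed vs Chen: Ahmed preferred on 1+3+2 = 6 ballots; Chen wins 15–6.
Dube vs Chen: 1+6+1 = 8 for Dube, 13 for Chen — Chen by 13–8.
Every nominee loses at least once (Larsen loses to Dube; Blum loses to Larsen; Ahmed loses to Larsen; Dube loses to Blum; Chen loses to Larsen). The majority relation contains the cycle Larsen > Blum > Dube > Larsen, so there is no Condorcet winner.

none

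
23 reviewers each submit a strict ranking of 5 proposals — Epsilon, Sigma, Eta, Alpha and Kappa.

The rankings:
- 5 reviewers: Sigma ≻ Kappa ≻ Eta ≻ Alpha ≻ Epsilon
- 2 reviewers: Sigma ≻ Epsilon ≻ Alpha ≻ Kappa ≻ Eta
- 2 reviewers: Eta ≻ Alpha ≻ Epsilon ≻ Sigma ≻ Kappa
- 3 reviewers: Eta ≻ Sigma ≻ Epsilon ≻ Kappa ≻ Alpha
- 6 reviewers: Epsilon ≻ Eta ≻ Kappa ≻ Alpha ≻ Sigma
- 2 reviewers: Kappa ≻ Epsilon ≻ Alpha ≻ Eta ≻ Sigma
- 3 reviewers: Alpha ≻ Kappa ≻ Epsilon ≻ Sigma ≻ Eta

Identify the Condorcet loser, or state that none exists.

none

Head-to-head results (23 reviewers):
Epsilon vs Sigma: 2+6+2+3 = 13 for Epsilon, 10 for Sigma — Epsilon by 13–10.
Epsilon vs Eta: 2+6+2+3 = 13 for Epsilon, 10 for Eta — Epsilon by 13–10.
Epsilon vs Alpha: Epsilon wins 13–10.
Epsilon vs Kappa: Epsilon is ranked higher on 2+2+3+6 = 13 ballots, Kappa on 10. Epsilon wins 13–10.
Sigma vs Eta: 10 to 13, Eta.
Sigma vs Alpha: Alpha, 13–10.
Sigma vs Kappa: Sigma preferred on 5+2+2+3 = 12 ballots; Sigma wins 12–11.
Eta vs Alpha: Eta preferred on 5+2+3+6 = 16 ballots; Eta wins 16–7.
Eta vs Kappa: 2+3+6 = 11 for Eta, 12 for Kappa — Kappa by 12–11.
Alpha–Kappa: Kappa 16–7.
Every project wins at least one matchup (Epsilon beats Sigma; Sigma beats Kappa; Eta beats Sigma; Alpha beats Sigma; Kappa beats Eta), so there is no Condorcet loser.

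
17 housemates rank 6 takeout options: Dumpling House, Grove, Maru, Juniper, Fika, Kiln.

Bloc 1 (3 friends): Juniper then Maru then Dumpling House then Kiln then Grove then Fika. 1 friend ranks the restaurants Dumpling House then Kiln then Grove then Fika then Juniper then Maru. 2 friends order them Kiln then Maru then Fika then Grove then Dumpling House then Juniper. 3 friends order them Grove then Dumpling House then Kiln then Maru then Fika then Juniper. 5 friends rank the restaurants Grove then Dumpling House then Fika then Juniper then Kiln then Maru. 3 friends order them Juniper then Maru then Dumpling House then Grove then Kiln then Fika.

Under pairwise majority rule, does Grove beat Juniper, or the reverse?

Grove

Ballots ranking Grove above Juniper: 1 + 2 + 3 + 5 = 11.
Ballots ranking Juniper above Grove: 17 − 11 = 6.
Grove wins the head-to-head 11–6.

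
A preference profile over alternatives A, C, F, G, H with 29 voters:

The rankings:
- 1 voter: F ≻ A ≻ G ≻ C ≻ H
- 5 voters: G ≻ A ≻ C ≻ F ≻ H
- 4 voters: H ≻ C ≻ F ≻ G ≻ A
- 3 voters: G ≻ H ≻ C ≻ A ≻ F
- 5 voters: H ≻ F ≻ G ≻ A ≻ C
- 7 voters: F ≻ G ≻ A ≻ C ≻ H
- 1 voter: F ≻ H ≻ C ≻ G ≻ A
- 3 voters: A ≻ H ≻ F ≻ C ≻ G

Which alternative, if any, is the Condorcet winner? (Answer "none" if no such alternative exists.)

none

Head-to-head results (29 voters):
A vs C: 21 to 8, A.
A vs F: A is ranked higher on 5+3+3 = 11 ballots, F on 18. F wins 18–11.
A–G: G 25–4.
A vs H: A, 16–13.
C vs F: F, 17–12.
C vs G: 4+1+3 = 8 for C, 21 for G — G by 21–8.
C vs H: H wins 16–13.
F vs G: 21 to 8, F.
F–H: H 15–14.
G–H: G 16–13.
Each alternative drops at least one matchup (A loses to F; C loses to A; F loses to H; G loses to F; H loses to A); the cycle A beats H beats F beats A rules out a Condorcet winner.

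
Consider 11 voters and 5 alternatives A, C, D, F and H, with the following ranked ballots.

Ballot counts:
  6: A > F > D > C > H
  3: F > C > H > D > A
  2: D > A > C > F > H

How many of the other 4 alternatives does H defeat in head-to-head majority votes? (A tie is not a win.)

0

H against each rival (11 voters):
H vs A: A wins 8–3.
H vs C: 0 for H, 11 for C — C by 11–0.
H vs D: D, 8–3.
H vs F: H is ranked higher on 0 ballots, F on 11. F wins 11–0.
H beats no one; loses to A, C, D, F — 0 pairwise wins.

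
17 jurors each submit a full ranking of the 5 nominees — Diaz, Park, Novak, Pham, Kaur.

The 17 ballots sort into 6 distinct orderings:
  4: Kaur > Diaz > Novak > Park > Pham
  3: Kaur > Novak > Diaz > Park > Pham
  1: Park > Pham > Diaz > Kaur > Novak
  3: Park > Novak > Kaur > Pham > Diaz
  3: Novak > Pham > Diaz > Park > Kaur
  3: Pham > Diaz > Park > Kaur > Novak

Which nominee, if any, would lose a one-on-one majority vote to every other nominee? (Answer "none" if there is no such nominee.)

Head-to-head results (17 jurors):
Diaz vs Park: Diaz preferred on 4+3+3+3 = 13 ballots; Diaz wins 13–4.
Diaz vs Novak: Novak wins 9–8.
Diaz vs Pham: 4+3 = 7 for Diaz, 10 for Pham — Pham by 10–7.
Diaz vs Kaur: Diaz preferred on 1+3+3 = 7 ballots; Kaur wins 10–7.
Park vs Novak: Novak wins 10–7.
Park vs Pham: Park, 11–6.
Park vs Kaur: Park is ranked higher on 1+3+3+3 = 10 ballots, Kaur on 7. Park wins 10–7.
Novak vs Pham: Novak preferred on 4+3+3+3 = 13 ballots; Novak wins 13–4.
Novak vs Kaur: 3+3 = 6 for Novak, 11 for Kaur — Kaur by 11–6.
Pham vs Kaur: 7 to 10, Kaur.
Each nominee has at least one pairwise win (Diaz beats Park; Park beats Pham; Novak beats Diaz; Pham beats Diaz; Kaur beats Diaz) — no Condorcet loser.

none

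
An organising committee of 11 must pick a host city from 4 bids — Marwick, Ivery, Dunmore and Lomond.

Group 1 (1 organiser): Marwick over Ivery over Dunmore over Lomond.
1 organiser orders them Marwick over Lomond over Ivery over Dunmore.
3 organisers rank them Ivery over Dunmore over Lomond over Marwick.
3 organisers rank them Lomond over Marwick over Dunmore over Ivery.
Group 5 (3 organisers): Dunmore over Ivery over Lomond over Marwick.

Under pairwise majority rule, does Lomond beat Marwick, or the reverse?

Lomond

Ballots ranking Lomond above Marwick: 3 + 3 + 3 = 9.
Ballots ranking Marwick above Lomond: 11 − 9 = 2.
Lomond wins the head-to-head 9–2.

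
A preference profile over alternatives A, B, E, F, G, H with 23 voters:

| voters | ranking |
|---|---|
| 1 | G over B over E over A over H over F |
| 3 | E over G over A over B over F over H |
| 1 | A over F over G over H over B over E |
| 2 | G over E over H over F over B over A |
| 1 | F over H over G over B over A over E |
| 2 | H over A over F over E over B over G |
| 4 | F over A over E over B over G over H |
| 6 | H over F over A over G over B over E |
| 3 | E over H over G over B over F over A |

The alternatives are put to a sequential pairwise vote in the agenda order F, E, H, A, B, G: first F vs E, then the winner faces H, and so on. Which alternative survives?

Round 1: F vs E — 14–9, F advances.
Round 2: F vs H — 9–14, H advances.
Round 3: H vs A — 14–9, H advances.
Round 4: H vs B — 15–8, H advances.
Round 5: H vs G — 12–11, H advances.
H survives the agenda.

H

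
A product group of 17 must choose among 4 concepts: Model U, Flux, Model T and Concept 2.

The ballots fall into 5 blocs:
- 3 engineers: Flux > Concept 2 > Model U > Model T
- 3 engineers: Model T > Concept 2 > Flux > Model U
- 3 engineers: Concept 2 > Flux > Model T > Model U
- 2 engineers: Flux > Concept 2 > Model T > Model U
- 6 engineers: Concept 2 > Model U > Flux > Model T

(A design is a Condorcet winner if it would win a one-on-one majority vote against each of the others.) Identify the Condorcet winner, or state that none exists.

Concept 2

Head-to-head results (17 engineers):
Model U–Flux: Flux 11–6.
Model U vs Model T: Model U, 9–8.
Model U vs Concept 2: 0 to 17, Concept 2.
Flux–Model T: Flux 14–3.
Flux–Concept 2: Concept 2 12–5.
Model T vs Concept 2: Model T preferred on 3 ballots; Concept 2 wins 14–3.
Only Concept 2 has no losses; Concept 2 is the Condorcet winner.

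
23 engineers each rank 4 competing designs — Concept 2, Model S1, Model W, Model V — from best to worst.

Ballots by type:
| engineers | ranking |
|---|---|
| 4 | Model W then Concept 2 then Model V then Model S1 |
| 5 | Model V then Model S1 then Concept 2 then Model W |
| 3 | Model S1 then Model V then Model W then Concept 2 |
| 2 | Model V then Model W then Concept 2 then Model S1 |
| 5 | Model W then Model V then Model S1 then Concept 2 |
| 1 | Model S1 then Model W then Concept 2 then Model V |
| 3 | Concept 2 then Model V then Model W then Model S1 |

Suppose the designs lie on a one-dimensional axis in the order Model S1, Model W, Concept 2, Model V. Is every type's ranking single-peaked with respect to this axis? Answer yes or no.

Axis positions: Model S1=1, Model W=2, Concept 2=3, Model V=4.
Type 1 (peak Model W at position 2): ranking walks positions 2-3-4-1, expanding outward from the peak — single-peaked.
Type 2: ranking walks positions 4-1-3-2; Model S1 is ranked above Concept 2 even though Concept 2 lies between Model S1 and the peak Model V on the axis — preferences dip and rise again. Not single-peaked.
Type 3: ranking walks positions 1-4-2-3; Model V is ranked above Model W even though Model W lies between Model V and the peak Model S1 on the axis — preferences dip and rise again. Not single-peaked.
Type 4: ranking walks positions 4-2-3-1; Model W is ranked above Concept 2 even though Concept 2 lies between Model W and the peak Model V on the axis — preferences dip and rise again. Not single-peaked.
Type 5: ranking walks positions 2-4-1-3; Model V is ranked above Concept 2 even though Concept 2 lies between Model V and the peak Model W on the axis — preferences dip and rise again. Not single-peaked.
Type 6 (peak Model S1 at position 1): ranking walks positions 1-2-3-4, expanding outward from the peak — single-peaked.
Type 7 (peak Concept 2 at position 3): ranking walks positions 3-4-2-1, expanding outward from the peak — single-peaked.
Type 2 violates single-peakedness, so the profile is not single-peaked on this axis.

no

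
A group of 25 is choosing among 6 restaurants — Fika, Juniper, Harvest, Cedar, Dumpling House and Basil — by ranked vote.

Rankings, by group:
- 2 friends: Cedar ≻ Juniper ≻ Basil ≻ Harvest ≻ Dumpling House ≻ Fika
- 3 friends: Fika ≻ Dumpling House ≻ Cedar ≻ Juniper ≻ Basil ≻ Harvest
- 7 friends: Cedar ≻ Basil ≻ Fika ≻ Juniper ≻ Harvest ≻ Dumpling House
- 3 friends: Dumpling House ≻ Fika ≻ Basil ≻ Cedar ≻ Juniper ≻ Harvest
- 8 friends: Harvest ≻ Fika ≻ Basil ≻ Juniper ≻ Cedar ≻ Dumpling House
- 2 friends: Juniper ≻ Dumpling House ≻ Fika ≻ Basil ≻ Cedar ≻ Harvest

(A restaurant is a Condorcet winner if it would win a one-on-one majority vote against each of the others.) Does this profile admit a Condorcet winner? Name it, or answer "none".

Fika

Head-to-head results (25 friends):
Fika–Juniper: Fika 21–4.
Fika vs Harvest: Fika wins 15–10.
Fika vs Cedar: Fika wins 16–9.
Fika–Dumpling House: Fika 18–7.
Fika vs Basil: Fika wins 16–9.
Juniper vs Harvest: Juniper wins 17–8.
Juniper–Cedar: Cedar 15–10.
Juniper–Dumpling House: Juniper 19–6.
Juniper vs Basil: Basil, 18–7.
Harvest–Cedar: Cedar 17–8.
Harvest vs Dumpling House: Harvest, 17–8.
Harvest–Basil: Basil 17–8.
Cedar vs Dumpling House: Cedar, 17–8.
Cedar–Basil: Basil 13–12.
Dumpling House–Basil: Basil 17–8.
Only Fika has no losses; Fika is the Condorcet winner.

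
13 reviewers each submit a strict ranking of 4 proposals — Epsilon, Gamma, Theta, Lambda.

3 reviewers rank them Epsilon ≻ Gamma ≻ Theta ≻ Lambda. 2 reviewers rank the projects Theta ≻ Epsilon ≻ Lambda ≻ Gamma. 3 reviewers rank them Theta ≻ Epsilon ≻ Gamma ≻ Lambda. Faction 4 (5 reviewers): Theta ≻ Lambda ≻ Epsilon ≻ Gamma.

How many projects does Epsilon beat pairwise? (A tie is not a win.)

Epsilon against each rival (13 reviewers):
Epsilon vs Gamma: Epsilon wins 13–0.
Epsilon–Theta: Theta 10–3.
Epsilon vs Lambda: 8 to 5, Epsilon.
Epsilon beats Gamma, Lambda; loses to Theta — 2 pairwise wins.

2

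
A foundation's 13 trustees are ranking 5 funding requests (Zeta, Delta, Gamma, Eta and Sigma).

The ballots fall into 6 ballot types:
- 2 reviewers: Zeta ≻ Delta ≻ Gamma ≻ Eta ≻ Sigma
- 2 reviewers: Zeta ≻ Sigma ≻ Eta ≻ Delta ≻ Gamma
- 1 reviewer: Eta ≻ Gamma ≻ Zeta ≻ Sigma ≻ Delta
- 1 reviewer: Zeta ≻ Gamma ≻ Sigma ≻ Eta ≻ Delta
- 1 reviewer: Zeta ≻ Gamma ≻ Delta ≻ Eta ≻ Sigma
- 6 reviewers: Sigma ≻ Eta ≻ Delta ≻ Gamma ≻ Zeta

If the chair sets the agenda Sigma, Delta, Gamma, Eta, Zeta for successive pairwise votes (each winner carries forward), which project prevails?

Round 1: Sigma vs Delta — 10–3, Sigma advances.
Round 2: Sigma vs Gamma — 8–5, Sigma advances.
Round 3: Sigma vs Eta — 9–4, Sigma advances.
Round 4: Sigma vs Zeta — 6–7, Zeta advances.
The agenda winner is Zeta.

Zeta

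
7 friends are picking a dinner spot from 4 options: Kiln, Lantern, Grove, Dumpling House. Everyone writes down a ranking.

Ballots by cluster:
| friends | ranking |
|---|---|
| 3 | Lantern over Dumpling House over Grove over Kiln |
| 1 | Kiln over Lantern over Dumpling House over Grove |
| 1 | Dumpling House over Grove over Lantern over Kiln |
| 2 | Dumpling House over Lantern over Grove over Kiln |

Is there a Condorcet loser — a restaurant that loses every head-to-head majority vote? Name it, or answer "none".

Kiln

Head-to-head results (7 friends):
Kiln vs Lantern: Kiln is ranked higher on 1 ballot, Lantern on 6. Lantern wins 6–1.
Kiln vs Grove: Grove, 6–1.
Kiln vs Dumpling House: Dumpling House wins 6–1.
Lantern–Grove: Lantern 6–1.
Lantern vs Dumpling House: Lantern preferred on 3+1 = 4 ballots; Lantern wins 4–3.
Grove vs Dumpling House: 0 to 7, Dumpling House.
Only Kiln has no wins; Kiln is the Condorcet loser.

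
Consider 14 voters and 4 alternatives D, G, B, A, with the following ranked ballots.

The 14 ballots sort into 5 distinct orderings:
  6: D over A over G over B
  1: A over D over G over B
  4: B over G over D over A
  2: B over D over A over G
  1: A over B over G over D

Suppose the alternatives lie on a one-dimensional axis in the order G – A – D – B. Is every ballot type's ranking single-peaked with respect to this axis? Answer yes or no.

Axis positions: G=1, A=2, D=3, B=4.
Ballot type 1 (peak D at position 3): ranking walks positions 3-2-1-4, expanding outward from the peak — single-peaked.
Ballot type 2 (peak A at position 2): ranking walks positions 2-3-1-4, expanding outward from the peak — single-peaked.
Ballot type 3: ranking walks positions 4-1-3-2; G is ranked above D even though D lies between G and the peak B on the axis — preferences dip and rise again. Not single-peaked.
Ballot type 4 (peak B at position 4): ranking walks positions 4-3-2-1, expanding outward from the peak — single-peaked.
Ballot type 5: ranking walks positions 2-4-1-3; B is ranked above D even though D lies between B and the peak A on the axis — preferences dip and rise again. Not single-peaked.
Ballot type 3 violates single-peakedness, so the profile is not single-peaked on this axis.

no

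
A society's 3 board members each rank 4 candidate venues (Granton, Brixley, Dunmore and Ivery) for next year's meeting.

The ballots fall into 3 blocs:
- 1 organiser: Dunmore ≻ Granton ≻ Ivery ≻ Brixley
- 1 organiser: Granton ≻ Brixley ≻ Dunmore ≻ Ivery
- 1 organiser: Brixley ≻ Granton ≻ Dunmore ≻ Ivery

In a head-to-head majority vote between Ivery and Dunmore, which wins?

Dunmore

No ballot ranks Ivery above Dunmore: 0.
Ballots ranking Dunmore above Ivery: 3 − 0 = 3.
Dunmore wins the head-to-head 3–0.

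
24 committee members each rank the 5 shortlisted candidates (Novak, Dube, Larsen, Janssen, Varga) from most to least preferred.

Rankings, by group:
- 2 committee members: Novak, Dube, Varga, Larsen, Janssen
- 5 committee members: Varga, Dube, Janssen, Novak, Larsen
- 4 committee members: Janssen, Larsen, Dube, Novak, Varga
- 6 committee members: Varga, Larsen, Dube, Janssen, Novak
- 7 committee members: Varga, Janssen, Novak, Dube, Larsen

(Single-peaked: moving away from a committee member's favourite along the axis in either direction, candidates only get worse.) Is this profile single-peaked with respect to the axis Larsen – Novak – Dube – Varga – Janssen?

no

Axis positions: Larsen=1, Novak=2, Dube=3, Varga=4, Janssen=5.
Group 1 (peak Novak at position 2): ranking walks positions 2-3-4-1-5, expanding outward from the peak — single-peaked.
Group 2 (peak Varga at position 4): ranking walks positions 4-3-5-2-1, expanding outward from the peak — single-peaked.
Group 3: ranking walks positions 5-1-3-2-4; Larsen is ranked above Varga even though Varga lies between Larsen and the peak Janssen on the axis — preferences dip and rise again. Not single-peaked.
Group 4: ranking walks positions 4-1-3-5-2; Larsen is ranked above Dube even though Dube lies between Larsen and the peak Varga on the axis — preferences dip and rise again. Not single-peaked.
Group 5: ranking walks positions 4-5-2-3-1; Novak is ranked above Dube even though Dube lies between Novak and the peak Varga on the axis — preferences dip and rise again. Not single-peaked.
Group 3 violates single-peakedness, so the profile is not single-peaked on this axis.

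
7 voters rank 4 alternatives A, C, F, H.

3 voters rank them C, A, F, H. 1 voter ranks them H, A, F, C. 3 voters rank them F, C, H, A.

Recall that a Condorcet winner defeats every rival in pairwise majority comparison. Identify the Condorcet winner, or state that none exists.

Head-to-head results (7 voters):
A vs C: 1 for A, 6 for C — C by 6–1.
A vs F: 4 to 3, A.
A vs H: A is ranked higher on 3 ballots, H on 4. H wins 4–3.
C vs F: F wins 4–3.
C vs H: C, 6–1.
F vs H: F preferred on 3+3 = 6 ballots; F wins 6–1.
Each alternative drops at least one matchup (A loses to C; C loses to F; F loses to A; H loses to C); the cycle A beats F beats C beats A rules out a Condorcet winner.

none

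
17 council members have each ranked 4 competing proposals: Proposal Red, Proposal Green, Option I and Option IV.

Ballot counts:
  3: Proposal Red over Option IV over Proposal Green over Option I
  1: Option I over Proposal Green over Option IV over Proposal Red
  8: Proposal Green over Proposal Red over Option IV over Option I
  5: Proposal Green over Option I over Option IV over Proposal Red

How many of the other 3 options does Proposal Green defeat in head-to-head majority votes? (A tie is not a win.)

Proposal Green against each rival (17 council members):
Proposal Green vs Proposal Red: 1+8+5 = 14 for Proposal Green, 3 for Proposal Red — Proposal Green by 14–3.
Proposal Green vs Option I: 3+8+5 = 16 for Proposal Green, 1 for Option I — Proposal Green by 16–1.
Proposal Green vs Option IV: Proposal Green, 14–3.
Proposal Green beats Proposal Red, Option I, Option IV — 3 pairwise wins.

3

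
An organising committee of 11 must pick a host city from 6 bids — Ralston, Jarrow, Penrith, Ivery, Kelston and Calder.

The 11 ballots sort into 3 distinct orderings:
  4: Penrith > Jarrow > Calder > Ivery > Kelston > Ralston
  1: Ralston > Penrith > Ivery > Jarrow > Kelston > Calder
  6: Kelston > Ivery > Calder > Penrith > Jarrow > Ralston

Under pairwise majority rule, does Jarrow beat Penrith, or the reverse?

No ballot ranks Jarrow above Penrith: 0.
Ballots ranking Penrith above Jarrow: 11 − 0 = 11.
Penrith wins the head-to-head 11–0.

Penrith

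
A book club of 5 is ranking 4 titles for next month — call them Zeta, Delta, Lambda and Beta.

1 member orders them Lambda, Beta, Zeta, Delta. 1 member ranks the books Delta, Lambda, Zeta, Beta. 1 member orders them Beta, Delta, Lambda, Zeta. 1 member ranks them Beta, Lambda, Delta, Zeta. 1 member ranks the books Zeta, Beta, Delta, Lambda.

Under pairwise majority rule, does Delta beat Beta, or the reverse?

Beta

Ballots ranking Delta above Beta: 1.
Ballots ranking Beta above Delta: 5 − 1 = 4.
Beta wins the head-to-head 4–1.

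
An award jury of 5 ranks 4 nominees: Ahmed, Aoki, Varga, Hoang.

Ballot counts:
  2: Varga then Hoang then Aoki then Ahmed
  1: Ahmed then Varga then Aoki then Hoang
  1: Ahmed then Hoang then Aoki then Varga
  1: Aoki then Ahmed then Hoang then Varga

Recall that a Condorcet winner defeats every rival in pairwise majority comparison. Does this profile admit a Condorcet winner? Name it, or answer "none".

none

Check each pair by majority over 5 ballots:
Ahmed vs Aoki: Aoki, 3–2.
Ahmed–Varga: Ahmed 3–2.
Ahmed vs Hoang: Ahmed, 3–2.
Aoki vs Varga: Varga wins 3–2.
Aoki–Hoang: Hoang 3–2.
Varga–Hoang: Varga 3–2.
Every nominee loses at least once (Ahmed loses to Aoki; Aoki loses to Varga; Varga loses to Ahmed; Hoang loses to Ahmed). The majority relation contains the cycle Ahmed beats Varga beats Aoki beats Ahmed, so there is no Condorcet winner.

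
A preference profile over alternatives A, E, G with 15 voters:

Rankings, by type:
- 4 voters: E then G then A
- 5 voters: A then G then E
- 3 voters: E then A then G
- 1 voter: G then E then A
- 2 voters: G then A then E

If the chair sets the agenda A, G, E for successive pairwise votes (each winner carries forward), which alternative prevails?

Round 1: A vs G — 8–7, A advances.
Round 2: A vs E — 7–8, E advances.
The agenda winner is E.

E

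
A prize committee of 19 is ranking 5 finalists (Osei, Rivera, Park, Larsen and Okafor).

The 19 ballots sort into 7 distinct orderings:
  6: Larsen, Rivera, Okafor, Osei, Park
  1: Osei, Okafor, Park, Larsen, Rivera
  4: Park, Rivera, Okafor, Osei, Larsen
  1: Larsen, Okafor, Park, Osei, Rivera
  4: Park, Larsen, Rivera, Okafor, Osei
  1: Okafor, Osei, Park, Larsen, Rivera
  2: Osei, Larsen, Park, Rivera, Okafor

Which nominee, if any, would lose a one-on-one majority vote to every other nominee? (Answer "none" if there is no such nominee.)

none

Pairwise majorities:
Osei vs Rivera: Rivera, 14–5.
Osei vs Park: Osei wins 10–9.
Osei–Larsen: Larsen 11–8.
Osei vs Okafor: 3 to 16, Okafor.
Rivera vs Park: Rivera is ranked higher on 6 ballots, Park on 13. Park wins 13–6.
Rivera–Larsen: Larsen 15–4.
Rivera vs Okafor: Rivera wins 16–3.
Park vs Larsen: Park, 10–9.
Park–Okafor: Park 10–9.
Larsen vs Okafor: Larsen is ranked higher on 6+1+4+2 = 13 ballots, Okafor on 6. Larsen wins 13–6.
No nominee is winless: Osei beats Park; Rivera beats Osei; Park beats Rivera; Larsen beats Osei; Okafor beats Osei. There is no Condorcet loser.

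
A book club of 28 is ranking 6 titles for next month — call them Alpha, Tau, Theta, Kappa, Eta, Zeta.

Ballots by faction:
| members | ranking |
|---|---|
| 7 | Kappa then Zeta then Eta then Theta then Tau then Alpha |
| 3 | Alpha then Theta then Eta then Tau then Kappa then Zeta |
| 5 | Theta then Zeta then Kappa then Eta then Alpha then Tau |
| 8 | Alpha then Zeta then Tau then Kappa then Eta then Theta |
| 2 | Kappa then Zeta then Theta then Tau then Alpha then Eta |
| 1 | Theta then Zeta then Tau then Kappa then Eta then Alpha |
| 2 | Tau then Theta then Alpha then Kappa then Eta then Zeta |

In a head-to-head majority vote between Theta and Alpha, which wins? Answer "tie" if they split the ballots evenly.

Ballots ranking Theta above Alpha: 7 + 5 + 2 + 1 + 2 = 17.
Ballots ranking Alpha above Theta: 28 − 17 = 11.
Theta wins the head-to-head 17–11.

Theta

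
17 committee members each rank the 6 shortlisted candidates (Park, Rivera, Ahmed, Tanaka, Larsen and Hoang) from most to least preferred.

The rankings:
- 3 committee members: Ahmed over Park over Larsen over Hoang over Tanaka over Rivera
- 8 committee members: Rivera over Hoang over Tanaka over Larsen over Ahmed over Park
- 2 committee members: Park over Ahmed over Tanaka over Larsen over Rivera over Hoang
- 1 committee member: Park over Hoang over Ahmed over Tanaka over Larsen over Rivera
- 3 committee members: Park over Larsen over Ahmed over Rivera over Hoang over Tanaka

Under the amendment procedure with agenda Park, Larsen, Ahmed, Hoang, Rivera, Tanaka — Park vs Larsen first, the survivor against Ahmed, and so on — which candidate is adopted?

Round 1: Park vs Larsen — 9–8, Park advances.
Round 2: Park vs Ahmed — 6–11, Ahmed advances.
Round 3: Ahmed vs Hoang — 8–9, Hoang advances.
Round 4: Hoang vs Rivera — 4–13, Rivera advances.
Round 5: Rivera vs Tanaka — 11–6, Rivera advances.
The agenda winner is Rivera.

Rivera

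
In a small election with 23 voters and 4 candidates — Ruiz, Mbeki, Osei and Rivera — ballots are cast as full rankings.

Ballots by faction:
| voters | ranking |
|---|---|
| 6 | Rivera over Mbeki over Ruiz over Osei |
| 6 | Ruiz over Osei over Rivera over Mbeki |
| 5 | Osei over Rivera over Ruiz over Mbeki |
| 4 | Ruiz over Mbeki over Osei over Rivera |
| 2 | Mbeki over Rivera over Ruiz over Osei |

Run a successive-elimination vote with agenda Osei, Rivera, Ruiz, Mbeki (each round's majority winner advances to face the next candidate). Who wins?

Ruiz

Round 1: Osei vs Rivera — 15–8, Osei advances.
Round 2: Osei vs Ruiz — 5–18, Ruiz advances.
Round 3: Ruiz vs Mbeki — 15–8, Ruiz advances.
The agenda winner is Ruiz.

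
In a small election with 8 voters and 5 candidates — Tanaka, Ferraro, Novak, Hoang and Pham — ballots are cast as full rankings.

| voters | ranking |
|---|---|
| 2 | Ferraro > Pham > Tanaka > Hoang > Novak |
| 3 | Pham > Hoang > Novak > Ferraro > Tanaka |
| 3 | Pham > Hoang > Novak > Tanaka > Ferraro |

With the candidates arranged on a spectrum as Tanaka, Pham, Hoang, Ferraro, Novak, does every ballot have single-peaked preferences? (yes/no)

Axis positions: Tanaka=1, Pham=2, Hoang=3, Ferraro=4, Novak=5.
Faction 1: ranking walks positions 4-2-1-3-5; Pham is ranked above Hoang even though Hoang lies between Pham and the peak Ferraro on the axis — preferences dip and rise again. Not single-peaked.
Faction 2: ranking walks positions 2-3-5-4-1; Novak is ranked above Ferraro even though Ferraro lies between Novak and the peak Pham on the axis — preferences dip and rise again. Not single-peaked.
Faction 3: ranking walks positions 2-3-5-1-4; Novak is ranked above Ferraro even though Ferraro lies between Novak and the peak Pham on the axis — preferences dip and rise again. Not single-peaked.
Faction 1 violates single-peakedness, so the profile is not single-peaked on this axis.

no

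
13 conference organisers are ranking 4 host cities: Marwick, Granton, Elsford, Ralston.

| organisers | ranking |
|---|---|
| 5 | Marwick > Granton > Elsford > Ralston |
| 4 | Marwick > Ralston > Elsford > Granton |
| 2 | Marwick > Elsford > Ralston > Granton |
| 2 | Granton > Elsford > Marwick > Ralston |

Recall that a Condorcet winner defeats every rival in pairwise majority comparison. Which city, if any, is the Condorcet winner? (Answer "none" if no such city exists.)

Marwick

Pairwise majorities:
Marwick vs Granton: Marwick is ranked higher on 5+4+2 = 11 ballots, Granton on 2. Marwick wins 11–2.
Marwick vs Elsford: 11 to 2, Marwick.
Marwick vs Ralston: Marwick is ranked higher on 5+4+2+2 = 13 ballots, Ralston on 0. Marwick wins 13–0.
Granton vs Elsford: Granton preferred on 5+2 = 7 ballots; Granton wins 7–6.
Granton vs Ralston: 7 to 6, Granton.
Elsford vs Ralston: 5+2+2 = 9 for Elsford, 4 for Ralston — Elsford by 9–4.
Marwick defeats every rival head-to-head and is the Condorcet winner.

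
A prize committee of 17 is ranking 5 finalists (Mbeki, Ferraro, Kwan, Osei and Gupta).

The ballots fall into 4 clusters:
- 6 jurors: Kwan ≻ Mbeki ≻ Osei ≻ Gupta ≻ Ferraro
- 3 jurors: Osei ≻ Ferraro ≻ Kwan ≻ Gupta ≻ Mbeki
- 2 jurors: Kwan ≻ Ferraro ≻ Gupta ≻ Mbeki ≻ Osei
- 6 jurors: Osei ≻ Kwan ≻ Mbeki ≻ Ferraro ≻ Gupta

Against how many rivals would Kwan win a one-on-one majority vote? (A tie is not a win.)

3

Kwan against each rival (17 jurors):
Kwan vs Mbeki: 17 to 0, Kwan.
Kwan vs Ferraro: 6+2+6 = 14 for Kwan, 3 for Ferraro — Kwan by 14–3.
Kwan vs Osei: Kwan preferred on 6+2 = 8 ballots; Osei wins 9–8.
Kwan–Gupta: Kwan 17–0.
Kwan beats Mbeki, Ferraro, Gupta; loses to Osei — 3 pairwise wins.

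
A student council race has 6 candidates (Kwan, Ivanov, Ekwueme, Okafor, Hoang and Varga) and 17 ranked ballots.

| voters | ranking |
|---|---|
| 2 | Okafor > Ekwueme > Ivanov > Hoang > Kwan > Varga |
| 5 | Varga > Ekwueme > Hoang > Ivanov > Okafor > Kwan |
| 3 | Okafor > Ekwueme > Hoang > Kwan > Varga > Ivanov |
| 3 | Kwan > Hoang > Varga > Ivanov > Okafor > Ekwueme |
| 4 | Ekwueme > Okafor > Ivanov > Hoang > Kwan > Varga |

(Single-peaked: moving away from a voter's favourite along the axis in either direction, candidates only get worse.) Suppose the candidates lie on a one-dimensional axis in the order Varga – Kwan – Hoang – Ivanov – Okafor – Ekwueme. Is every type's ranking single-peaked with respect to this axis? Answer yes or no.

Axis positions: Varga=1, Kwan=2, Hoang=3, Ivanov=4, Okafor=5, Ekwueme=6.
Type 1 (peak Okafor at position 5): ranking walks positions 5-6-4-3-2-1, expanding outward from the peak — single-peaked.
Type 2: ranking walks positions 1-6-3-4-5-2; Ekwueme is ranked above Kwan even though Kwan lies between Ekwueme and the peak Varga on the axis — preferences dip and rise again. Not single-peaked.
Type 3: ranking walks positions 5-6-3-2-1-4; Hoang is ranked above Ivanov even though Ivanov lies between Hoang and the peak Okafor on the axis — preferences dip and rise again. Not single-peaked.
Type 4 (peak Kwan at position 2): ranking walks positions 2-3-1-4-5-6, expanding outward from the peak — single-peaked.
Type 5 (peak Ekwueme at position 6): ranking walks positions 6-5-4-3-2-1, expanding outward from the peak — single-peaked.
Type 2 violates single-peakedness, so the profile is not single-peaked on this axis.

no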